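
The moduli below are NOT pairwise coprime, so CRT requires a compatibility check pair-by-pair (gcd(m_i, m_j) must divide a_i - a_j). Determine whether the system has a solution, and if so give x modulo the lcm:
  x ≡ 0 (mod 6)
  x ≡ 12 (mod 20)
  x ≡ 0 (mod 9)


Moduli 6, 20, 9 are not pairwise coprime, so CRT works modulo lcm(m_i) when all pairwise compatibility conditions hold.
Pairwise compatibility: gcd(m_i, m_j) must divide a_i - a_j for every pair.
Merge one congruence at a time:
  Start: x ≡ 0 (mod 6).
  Combine with x ≡ 12 (mod 20): gcd(6, 20) = 2; 12 - 0 = 12, which IS divisible by 2, so compatible.
    Write x = 0 + 6·t and substitute into x ≡ 12 (mod 20): 6·t ≡ 12 − 0 = 12 (mod 20).
    Divide the congruence (and modulus) by g = 2: 3·t ≡ 6 (mod 10).
    The inverse of 3 mod 10 is 7 (since 3·7 = 21 = 2·10 + 1), so t ≡ 7·6 = 42 ≡ 2 (mod 10).
    Then x = 0 + 6·2 = 12, valid modulo lcm(6, 20) = 60: x ≡ 12 (mod 60).
  Combine with x ≡ 0 (mod 9): gcd(60, 9) = 3; 0 - 12 = -12, which IS divisible by 3, so compatible.
    Write x = 12 + 60·t and substitute into x ≡ 0 (mod 9): 60·t ≡ 0 − 12 = -12 (mod 9).
    Divide the congruence (and modulus) by g = 3: 20·t ≡ -4 (mod 3).
    Reduce coefficients mod 3: 2·t ≡ 2 (mod 3).
    The inverse of 2 mod 3 is 2 (since 2·2 = 4 = 1·3 + 1), so t ≡ 2·2 = 4 ≡ 1 (mod 3).
    Then x = 12 + 60·1 = 72, valid modulo lcm(60, 9) = 180: x ≡ 72 (mod 180).
Verify: 72 mod 6 = 0, 72 mod 20 = 12, 72 mod 9 = 0.

x ≡ 72 (mod 180).


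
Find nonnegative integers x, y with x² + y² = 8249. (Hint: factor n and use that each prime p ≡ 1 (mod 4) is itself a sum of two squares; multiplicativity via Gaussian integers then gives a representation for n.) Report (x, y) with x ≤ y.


Step 1: Factor n = 8249 = 73 · 113.
Step 2: Check the mod-4 condition on each prime factor: 73 ≡ 1 (mod 4), exponent 1; 113 ≡ 1 (mod 4), exponent 1.
All primes ≡ 3 (mod 4) appear to even exponent (or don't appear), so by the two-squares theorem n IS expressible as a sum of two squares.
Step 3: Build a representation. Here n = 73 · 113 is a product of primes ≡ 1 (mod 4). Each prime p ≡ 1 (mod 4) is itself a sum of two squares; find a² by testing p − a² for a perfect square:
  73: 73 − 1² = 72, 73 − 2² = 69, 73 − 3² = 64 = 8² ⇒ 73 = 3² + 8².
  113: 113 − 1² = 112, 113 − 2² = 109, 113 − 3² = 104, 113 − 4² = 97, 113 − 5² = 88, 113 − 6² = 77, 113 − 7² = 64 = 8² ⇒ 113 = 7² + 8².
  Combine using the Brahmagupta–Fibonacci identity (a² + b²)(c² + d²) = (ac − bd)² + (ad + bc)² = (ac + bd)² + (ad − bc)²:
  73 · 113 = 8249: from (3² + 8²)(7² + 8²), take (3·7 − 8·8, 3·8 + 8·7) = (21 − 64, 24 + 56) = (-43, 80); dropping signs (only squares matter) gives (43, 80); check 43² + 80² = 1849 + 6400 = 8249 ✓.
Step 4: Order so x ≤ y and verify: 43² + 80² = 1849 + 6400 = 8249 = n. ✓

n = 8249 = 43² + 80² (one valid representation with x ≤ y).


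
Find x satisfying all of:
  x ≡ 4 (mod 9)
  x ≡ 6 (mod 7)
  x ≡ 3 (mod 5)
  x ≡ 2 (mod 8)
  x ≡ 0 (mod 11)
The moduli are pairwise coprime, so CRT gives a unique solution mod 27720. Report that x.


Product of moduli M = 9 · 7 · 5 · 8 · 11 = 27720.
Merge one congruence at a time:
  Start: x ≡ 4 (mod 9).
  Combine with x ≡ 6 (mod 7); new modulus lcm = 63.
    Write x = 4 + 9·t and substitute into x ≡ 6 (mod 7): 9·t ≡ 6 − 4 = 2 (mod 7).
    Reduce coefficients mod 7: 2·t ≡ 2 (mod 7).
    The inverse of 2 mod 7 is 4 (since 2·4 = 8 = 1·7 + 1), so t ≡ 4·2 = 8 ≡ 1 (mod 7).
    Then x = 4 + 9·1 = 13, valid modulo lcm(9, 7) = 63: x ≡ 13 (mod 63).
  Combine with x ≡ 3 (mod 5); new modulus lcm = 315.
    Write x = 13 + 63·t and substitute into x ≡ 3 (mod 5): 63·t ≡ 3 − 13 = -10 (mod 5).
    Reduce coefficients mod 5: 3·t ≡ 0 (mod 5).
    The inverse of 3 mod 5 is 2 (since 3·2 = 6 = 1·5 + 1), so t ≡ 2·0 = 0 ≡ 0 (mod 5).
    Then x = 13 + 63·0 = 13, valid modulo lcm(63, 5) = 315: x ≡ 13 (mod 315).
  Combine with x ≡ 2 (mod 8); new modulus lcm = 2520.
    Write x = 13 + 315·t and substitute into x ≡ 2 (mod 8): 315·t ≡ 2 − 13 = -11 (mod 8).
    Reduce coefficients mod 8: 3·t ≡ 5 (mod 8).
    The inverse of 3 mod 8 is 3 (since 3·3 = 9 = 1·8 + 1), so t ≡ 3·5 = 15 ≡ 7 (mod 8).
    Then x = 13 + 315·7 = 2218, valid modulo lcm(315, 8) = 2520: x ≡ 2218 (mod 2520).
  Combine with x ≡ 0 (mod 11); new modulus lcm = 27720.
    Write x = 2218 + 2520·t and substitute into x ≡ 0 (mod 11): 2520·t ≡ 0 − 2218 = -2218 (mod 11).
    Reduce coefficients mod 11: 1·t ≡ 4 (mod 11).
    So t ≡ 4 (mod 11).
    Then x = 2218 + 2520·4 = 12298, valid modulo lcm(2520, 11) = 27720: x ≡ 12298 (mod 27720).
Verify against each original: 12298 mod 9 = 4, 12298 mod 7 = 6, 12298 mod 5 = 3, 12298 mod 8 = 2, 12298 mod 11 = 0.

x ≡ 12298 (mod 27720).


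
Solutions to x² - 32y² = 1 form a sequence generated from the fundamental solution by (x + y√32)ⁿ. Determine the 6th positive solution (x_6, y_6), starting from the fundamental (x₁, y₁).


Step 1: Find the fundamental solution (x₁, y₁) of x² - 32y² = 1.
  Expand √32 as a continued fraction. a₀ = ⌊√32⌋ = 5; iterate m_{k+1} = d_k·a_k − m_k, d_{k+1} = (32 − m_{k+1}²)/d_k, a_{k+1} = ⌊(a₀ + m_{k+1})/d_{k+1}⌋ (starting m₀ = 0, d₀ = 1), with convergents p_k = a_k·p_{k-1} + p_{k-2}, q_k = a_k·q_{k-1} + q_{k-2} (p₋₁ = 1, q₋₁ = 0):
  k = 0: a₀ = 5; p₀/q₀ = 5/1; p₀² − 32·q₀² = 25 − 32 = -7.
  k = 1: m = 5, d = 7, a = ⌊(5 + 5)/7⌋ = 1; p/q = (1·5 + 1)/(1·1 + 0) = 6/1; p² − 32·q² = 36 − 32 = 4.
  k = 2: m = 2, d = 4, a = ⌊(5 + 2)/4⌋ = 1; p/q = (1·6 + 5)/(1·1 + 1) = 11/2; p² − 32·q² = 121 − 128 = -7.
  k = 3: m = 2, d = 7, a = ⌊(5 + 2)/7⌋ = 1; p/q = (1·11 + 6)/(1·2 + 1) = 17/3; p² − 32·q² = 289 − 288 = 1.
  The first convergent with p² − 32·q² = 1 gives the fundamental solution (x₁, y₁) = (17, 3).
Step 2: Apply the recurrence (x_{n+1}, y_{n+1}) = (x₁x_n + 32y₁y_n, x₁y_n + y₁x_n) repeatedly.
  From (x_1, y_1) = (17, 3): x_2 = 17·17 + 32·3·3 = 577; y_2 = 17·3 + 3·17 = 102.
  From (x_2, y_2) = (577, 102): x_3 = 17·577 + 32·3·102 = 19601; y_3 = 17·102 + 3·577 = 3465.
  From (x_3, y_3) = (19601, 3465): x_4 = 17·19601 + 32·3·3465 = 665857; y_4 = 17·3465 + 3·19601 = 117708.
  From (x_4, y_4) = (665857, 117708): x_5 = 17·665857 + 32·3·117708 = 22619537; y_5 = 17·117708 + 3·665857 = 3998607.
  From (x_5, y_5) = (22619537, 3998607): x_6 = 17·22619537 + 32·3·3998607 = 768398401; y_6 = 17·3998607 + 3·22619537 = 135834930.
Step 3: Verify x_6² - 32·y_6² = 590436102659356801 - 590436102659356800 = 1 (should be 1). ✓

(x_1, y_1) = (17, 3); (x_6, y_6) = (768398401, 135834930).


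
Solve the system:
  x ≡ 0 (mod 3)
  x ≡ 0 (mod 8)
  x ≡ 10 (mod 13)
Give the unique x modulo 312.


Moduli 3, 8, 13 are pairwise coprime; by CRT there is a unique solution modulo M = 3 · 8 · 13 = 312.
Solve pairwise, accumulating the modulus:
  Start with x ≡ 0 (mod 3).
  Combine with x ≡ 0 (mod 8): since gcd(3, 8) = 1, we get a unique residue mod 24.
    Write x = 0 + 3·t and substitute into x ≡ 0 (mod 8): 3·t ≡ 0 − 0 = 0 (mod 8).
    The inverse of 3 mod 8 is 3 (since 3·3 = 9 = 1·8 + 1), so t ≡ 3·0 = 0 ≡ 0 (mod 8).
    Then x = 0 + 3·0 = 0, valid modulo lcm(3, 8) = 24: x ≡ 0 (mod 24).
  Combine with x ≡ 10 (mod 13): since gcd(24, 13) = 1, we get a unique residue mod 312.
    Write x = 0 + 24·t and substitute into x ≡ 10 (mod 13): 24·t ≡ 10 − 0 = 10 (mod 13).
    Reduce coefficients mod 13: 11·t ≡ 10 (mod 13).
    The inverse of 11 mod 13 is 6 (since 11·6 = 66 = 5·13 + 1), so t ≡ 6·10 = 60 ≡ 8 (mod 13).
    Then x = 0 + 24·8 = 192, valid modulo lcm(24, 13) = 312: x ≡ 192 (mod 312).
Verify: 192 mod 3 = 0 ✓, 192 mod 8 = 0 ✓, 192 mod 13 = 10 ✓.

x ≡ 192 (mod 312).


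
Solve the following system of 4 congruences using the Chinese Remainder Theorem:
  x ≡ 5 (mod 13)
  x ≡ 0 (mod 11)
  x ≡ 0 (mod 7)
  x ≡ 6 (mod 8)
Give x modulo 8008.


Product of moduli M = 13 · 11 · 7 · 8 = 8008.
Merge one congruence at a time:
  Start: x ≡ 5 (mod 13).
  Combine with x ≡ 0 (mod 11); new modulus lcm = 143.
    Write x = 5 + 13·t and substitute into x ≡ 0 (mod 11): 13·t ≡ 0 − 5 = -5 (mod 11).
    Reduce coefficients mod 11: 2·t ≡ 6 (mod 11).
    The inverse of 2 mod 11 is 6 (since 2·6 = 12 = 1·11 + 1), so t ≡ 6·6 = 36 ≡ 3 (mod 11).
    Then x = 5 + 13·3 = 44, valid modulo lcm(13, 11) = 143: x ≡ 44 (mod 143).
  Combine with x ≡ 0 (mod 7); new modulus lcm = 1001.
    Write x = 44 + 143·t and substitute into x ≡ 0 (mod 7): 143·t ≡ 0 − 44 = -44 (mod 7).
    Reduce coefficients mod 7: 3·t ≡ 5 (mod 7).
    The inverse of 3 mod 7 is 5 (since 3·5 = 15 = 2·7 + 1), so t ≡ 5·5 = 25 ≡ 4 (mod 7).
    Then x = 44 + 143·4 = 616, valid modulo lcm(143, 7) = 1001: x ≡ 616 (mod 1001).
  Combine with x ≡ 6 (mod 8); new modulus lcm = 8008.
    Write x = 616 + 1001·t and substitute into x ≡ 6 (mod 8): 1001·t ≡ 6 − 616 = -610 (mod 8).
    Reduce coefficients mod 8: 1·t ≡ 6 (mod 8).
    So t ≡ 6 (mod 8).
    Then x = 616 + 1001·6 = 6622, valid modulo lcm(1001, 8) = 8008: x ≡ 6622 (mod 8008).
Verify against each original: 6622 mod 13 = 5, 6622 mod 11 = 0, 6622 mod 7 = 0, 6622 mod 8 = 6.

x ≡ 6622 (mod 8008).


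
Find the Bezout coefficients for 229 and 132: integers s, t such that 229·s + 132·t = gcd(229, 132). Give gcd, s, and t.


Euclidean algorithm on (229, 132) — divide until remainder is 0:
  229 = 1 · 132 + 97
  132 = 1 · 97 + 35
  97 = 2 · 35 + 27
  35 = 1 · 27 + 8
  27 = 3 · 8 + 3
  8 = 2 · 3 + 2
  3 = 1 · 2 + 1
  2 = 2 · 1 + 0
gcd(229, 132) = 1.
Track Bezout coefficients alongside the remainders: start with r₀ = 229 = a·1 + b·0 (s = 1, t = 0) and r₁ = 132 = a·0 + b·1 (s = 0, t = 1); each new remainder r_{k+1} = r_{k-1} − q_k·r_k inherits s_{k+1} = s_{k-1} − q_k·s_k, t_{k+1} = t_{k-1} − q_k·t_k, so r_k = a·s_k + b·t_k at every step:
  q = 1: r = 97, s = 1 − 1·0 = 1, t = 0 − 1·1 = -1  (check: 229·1 + 132·(-1) = 97)
  q = 1: r = 35, s = 0 − 1·1 = -1, t = 1 − 1·(-1) = 2  (check: 229·(-1) + 132·2 = 35)
  q = 2: r = 27, s = 1 − 2·(-1) = 3, t = -1 − 2·2 = -5  (check: 229·3 + 132·(-5) = 27)
  q = 1: r = 8, s = -1 − 1·3 = -4, t = 2 − 1·(-5) = 7  (check: 229·(-4) + 132·7 = 8)
  q = 3: r = 3, s = 3 − 3·(-4) = 15, t = -5 − 3·7 = -26  (check: 229·15 + 132·(-26) = 3)
  q = 2: r = 2, s = -4 − 2·15 = -34, t = 7 − 2·(-26) = 59  (check: 229·(-34) + 132·59 = 2)
  q = 1: r = 1, s = 15 − 1·(-34) = 49, t = -26 − 1·59 = -85  (check: 229·49 + 132·(-85) = 1)
The row with r = 1 (the gcd) gives the Bezout coefficients s = 49, t = -85.
Result: 229 · (49) + 132 · (-85) = 1.

gcd(229, 132) = 1; s = 49, t = -85 (check: 229·49 + 132·(-85) = 1).


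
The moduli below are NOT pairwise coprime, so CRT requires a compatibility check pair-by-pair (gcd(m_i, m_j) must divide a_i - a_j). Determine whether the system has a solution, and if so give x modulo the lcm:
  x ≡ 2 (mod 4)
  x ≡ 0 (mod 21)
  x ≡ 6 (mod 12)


Moduli 4, 21, 12 are not pairwise coprime, so CRT works modulo lcm(m_i) when all pairwise compatibility conditions hold.
Pairwise compatibility: gcd(m_i, m_j) must divide a_i - a_j for every pair.
Merge one congruence at a time:
  Start: x ≡ 2 (mod 4).
  Combine with x ≡ 0 (mod 21): gcd(4, 21) = 1; 0 - 2 = -2, which IS divisible by 1, so compatible.
    Write x = 2 + 4·t and substitute into x ≡ 0 (mod 21): 4·t ≡ 0 − 2 = -2 (mod 21).
    Reduce coefficients mod 21: 4·t ≡ 19 (mod 21).
    The inverse of 4 mod 21 is 16 (since 4·16 = 64 = 3·21 + 1), so t ≡ 16·19 = 304 ≡ 10 (mod 21).
    Then x = 2 + 4·10 = 42, valid modulo lcm(4, 21) = 84: x ≡ 42 (mod 84).
  Combine with x ≡ 6 (mod 12): gcd(84, 12) = 12; 6 - 42 = -36, which IS divisible by 12, so compatible.
    Write x = 42 + 84·t and substitute into x ≡ 6 (mod 12): 84·t ≡ 6 − 42 = -36 (mod 12).
    Divide the congruence (and modulus) by g = 12: 7·t ≡ -3 (mod 1).
    Modulo 1 every t works; take t = 0.
    Then x = 42 + 84·0 = 42, valid modulo lcm(84, 12) = 84: x ≡ 42 (mod 84).
Verify: 42 mod 4 = 2, 42 mod 21 = 0, 42 mod 12 = 6.

x ≡ 42 (mod 84).


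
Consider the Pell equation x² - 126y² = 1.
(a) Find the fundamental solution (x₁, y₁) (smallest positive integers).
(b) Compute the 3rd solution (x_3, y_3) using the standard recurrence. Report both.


Step 1: Find the fundamental solution (x₁, y₁) of x² - 126y² = 1.
  Expand √126 as a continued fraction. a₀ = ⌊√126⌋ = 11; iterate m_{k+1} = d_k·a_k − m_k, d_{k+1} = (126 − m_{k+1}²)/d_k, a_{k+1} = ⌊(a₀ + m_{k+1})/d_{k+1}⌋ (starting m₀ = 0, d₀ = 1), with convergents p_k = a_k·p_{k-1} + p_{k-2}, q_k = a_k·q_{k-1} + q_{k-2} (p₋₁ = 1, q₋₁ = 0):
  k = 0: a₀ = 11; p₀/q₀ = 11/1; p₀² − 126·q₀² = 121 − 126 = -5.
  k = 1: m = 11, d = 5, a = ⌊(11 + 11)/5⌋ = 4; p/q = (4·11 + 1)/(4·1 + 0) = 45/4; p² − 126·q² = 2025 − 2016 = 9.
  k = 2: m = 9, d = 9, a = ⌊(11 + 9)/9⌋ = 2; p/q = (2·45 + 11)/(2·4 + 1) = 101/9; p² − 126·q² = 10201 − 10206 = -5.
  k = 3: m = 9, d = 5, a = ⌊(11 + 9)/5⌋ = 4; p/q = (4·101 + 45)/(4·9 + 4) = 449/40; p² − 126·q² = 201601 − 201600 = 1.
  The first convergent with p² − 126·q² = 1 gives the fundamental solution (x₁, y₁) = (449, 40).
Step 2: Apply the recurrence (x_{n+1}, y_{n+1}) = (x₁x_n + 126y₁y_n, x₁y_n + y₁x_n) repeatedly.
  From (x_1, y_1) = (449, 40): x_2 = 449·449 + 126·40·40 = 403201; y_2 = 449·40 + 40·449 = 35920.
  From (x_2, y_2) = (403201, 35920): x_3 = 449·403201 + 126·40·35920 = 362074049; y_3 = 449·35920 + 40·403201 = 32256120.
Step 3: Verify x_3² - 126·y_3² = 131097616959254401 - 131097616959254400 = 1 (should be 1). ✓

(x_1, y_1) = (449, 40); (x_3, y_3) = (362074049, 32256120).


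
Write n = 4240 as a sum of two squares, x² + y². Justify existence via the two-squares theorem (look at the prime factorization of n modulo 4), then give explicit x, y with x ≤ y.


Step 1: Factor n = 4240 = 2^4 · 5 · 53.
Step 2: Check the mod-4 condition on each prime factor: 2 = 2 (special); 5 ≡ 1 (mod 4), exponent 1; 53 ≡ 1 (mod 4), exponent 1.
All primes ≡ 3 (mod 4) appear to even exponent (or don't appear), so by the two-squares theorem n IS expressible as a sum of two squares.
Step 3: Build a representation. Group n = k² · m with k = 4 and m = 5 · 53 = 265 (a product of primes ≡ 1 (mod 4)); a representation of m scales to one of n via (k·x)² + (k·y)² = k²(x² + y²). Each prime p ≡ 1 (mod 4) is itself a sum of two squares; find a² by testing p − a² for a perfect square:
  5: 5 − 1² = 4 = 2² ⇒ 5 = 1² + 2².
  53: 53 − 1² = 52, 53 − 2² = 49 = 7² ⇒ 53 = 2² + 7².
  Combine using the Brahmagupta–Fibonacci identity (a² + b²)(c² + d²) = (ac − bd)² + (ad + bc)² = (ac + bd)² + (ad − bc)²:
  5 · 53 = 265: from (1² + 2²)(2² + 7²), take (1·2 − 2·7, 1·7 + 2·2) = (2 − 14, 7 + 4) = (-12, 11); dropping signs (only squares matter) gives (12, 11); check 12² + 11² = 144 + 121 = 265 ✓.
  Scale by k = 4: (4·12, 4·11) = (48, 44).
Step 4: Order so x ≤ y and verify: 44² + 48² = 1936 + 2304 = 4240 = n. ✓

n = 4240 = 44² + 48² (one valid representation with x ≤ y).


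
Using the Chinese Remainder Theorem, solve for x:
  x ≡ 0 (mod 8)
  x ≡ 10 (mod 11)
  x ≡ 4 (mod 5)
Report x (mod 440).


Moduli 8, 11, 5 are pairwise coprime; by CRT there is a unique solution modulo M = 8 · 11 · 5 = 440.
Solve pairwise, accumulating the modulus:
  Start with x ≡ 0 (mod 8).
  Combine with x ≡ 10 (mod 11): since gcd(8, 11) = 1, we get a unique residue mod 88.
    Write x = 0 + 8·t and substitute into x ≡ 10 (mod 11): 8·t ≡ 10 − 0 = 10 (mod 11).
    The inverse of 8 mod 11 is 7 (since 8·7 = 56 = 5·11 + 1), so t ≡ 7·10 = 70 ≡ 4 (mod 11).
    Then x = 0 + 8·4 = 32, valid modulo lcm(8, 11) = 88: x ≡ 32 (mod 88).
  Combine with x ≡ 4 (mod 5): since gcd(88, 5) = 1, we get a unique residue mod 440.
    Write x = 32 + 88·t and substitute into x ≡ 4 (mod 5): 88·t ≡ 4 − 32 = -28 (mod 5).
    Reduce coefficients mod 5: 3·t ≡ 2 (mod 5).
    The inverse of 3 mod 5 is 2 (since 3·2 = 6 = 1·5 + 1), so t ≡ 2·2 = 4 ≡ 4 (mod 5).
    Then x = 32 + 88·4 = 384, valid modulo lcm(88, 5) = 440: x ≡ 384 (mod 440).
Verify: 384 mod 8 = 0 ✓, 384 mod 11 = 10 ✓, 384 mod 5 = 4 ✓.

x ≡ 384 (mod 440).


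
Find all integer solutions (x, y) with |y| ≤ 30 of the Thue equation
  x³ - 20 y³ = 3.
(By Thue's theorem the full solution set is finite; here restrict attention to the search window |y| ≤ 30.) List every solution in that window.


The equation is x³ - 20y³ = 3. For fixed y, x³ = 20·y³ + 3, so a solution requires the RHS to be a perfect cube.
Strategy: iterate y from -30 to 30, compute RHS = 20·y³ + 3, and check whether it is a (positive or negative) perfect cube.
Check small values of y:
  y = 0: RHS = 3 is not a perfect cube.
  y = 1: RHS = 23 is not a perfect cube.
  y = -1: RHS = -17 is not a perfect cube.
  y = 2: RHS = 163 is not a perfect cube.
  y = -2: RHS = -157 is not a perfect cube.
  y = 3: RHS = 543 is not a perfect cube.
  y = -3: RHS = -537 is not a perfect cube.
Continuing the search up to |y| = 30 finds no solutions either.
No (x, y) in the scanned range satisfies the equation.

No integer solutions with |y| ≤ 30.


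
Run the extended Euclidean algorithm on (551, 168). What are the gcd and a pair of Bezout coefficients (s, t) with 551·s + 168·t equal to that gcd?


Euclidean algorithm on (551, 168) — divide until remainder is 0:
  551 = 3 · 168 + 47
  168 = 3 · 47 + 27
  47 = 1 · 27 + 20
  27 = 1 · 20 + 7
  20 = 2 · 7 + 6
  7 = 1 · 6 + 1
  6 = 6 · 1 + 0
gcd(551, 168) = 1.
Track Bezout coefficients alongside the remainders: start with r₀ = 551 = a·1 + b·0 (s = 1, t = 0) and r₁ = 168 = a·0 + b·1 (s = 0, t = 1); each new remainder r_{k+1} = r_{k-1} − q_k·r_k inherits s_{k+1} = s_{k-1} − q_k·s_k, t_{k+1} = t_{k-1} − q_k·t_k, so r_k = a·s_k + b·t_k at every step:
  q = 3: r = 47, s = 1 − 3·0 = 1, t = 0 − 3·1 = -3  (check: 551·1 + 168·(-3) = 47)
  q = 3: r = 27, s = 0 − 3·1 = -3, t = 1 − 3·(-3) = 10  (check: 551·(-3) + 168·10 = 27)
  q = 1: r = 20, s = 1 − 1·(-3) = 4, t = -3 − 1·10 = -13  (check: 551·4 + 168·(-13) = 20)
  q = 1: r = 7, s = -3 − 1·4 = -7, t = 10 − 1·(-13) = 23  (check: 551·(-7) + 168·23 = 7)
  q = 2: r = 6, s = 4 − 2·(-7) = 18, t = -13 − 2·23 = -59  (check: 551·18 + 168·(-59) = 6)
  q = 1: r = 1, s = -7 − 1·18 = -25, t = 23 − 1·(-59) = 82  (check: 551·(-25) + 168·82 = 1)
The row with r = 1 (the gcd) gives the Bezout coefficients s = -25, t = 82.
Result: 551 · (-25) + 168 · (82) = 1.

gcd(551, 168) = 1; s = -25, t = 82 (check: 551·(-25) + 168·82 = 1).


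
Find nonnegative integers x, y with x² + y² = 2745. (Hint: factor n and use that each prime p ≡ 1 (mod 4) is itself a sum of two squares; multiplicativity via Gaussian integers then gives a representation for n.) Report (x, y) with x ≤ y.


Step 1: Factor n = 2745 = 3^2 · 5 · 61.
Step 2: Check the mod-4 condition on each prime factor: 3 ≡ 3 (mod 4), exponent 2 (must be even); 5 ≡ 1 (mod 4), exponent 1; 61 ≡ 1 (mod 4), exponent 1.
All primes ≡ 3 (mod 4) appear to even exponent (or don't appear), so by the two-squares theorem n IS expressible as a sum of two squares.
Step 3: Build a representation. Group n = k² · m with k = 3 and m = 5 · 61 = 305 (a product of primes ≡ 1 (mod 4)); a representation of m scales to one of n via (k·x)² + (k·y)² = k²(x² + y²). Each prime p ≡ 1 (mod 4) is itself a sum of two squares; find a² by testing p − a² for a perfect square:
  5: 5 − 1² = 4 = 2² ⇒ 5 = 1² + 2².
  61: 61 − 1² = 60, 61 − 2² = 57, 61 − 3² = 52, 61 − 4² = 45, 61 − 5² = 36 = 6² ⇒ 61 = 5² + 6².
  Combine using the Brahmagupta–Fibonacci identity (a² + b²)(c² + d²) = (ac − bd)² + (ad + bc)² = (ac + bd)² + (ad − bc)²:
  5 · 61 = 305: from (1² + 2²)(5² + 6²), take (1·5 − 2·6, 1·6 + 2·5) = (5 − 12, 6 + 10) = (-7, 16); dropping signs (only squares matter) gives (7, 16); check 7² + 16² = 49 + 256 = 305 ✓.
  Scale by k = 3: (3·7, 3·16) = (21, 48).
Step 4: Order so x ≤ y and verify: 21² + 48² = 441 + 2304 = 2745 = n. ✓

n = 2745 = 21² + 48² (one valid representation with x ≤ y).


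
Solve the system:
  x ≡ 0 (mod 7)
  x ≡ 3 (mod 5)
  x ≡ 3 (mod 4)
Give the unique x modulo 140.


Moduli 7, 5, 4 are pairwise coprime; by CRT there is a unique solution modulo M = 7 · 5 · 4 = 140.
Solve pairwise, accumulating the modulus:
  Start with x ≡ 0 (mod 7).
  Combine with x ≡ 3 (mod 5): since gcd(7, 5) = 1, we get a unique residue mod 35.
    Write x = 0 + 7·t and substitute into x ≡ 3 (mod 5): 7·t ≡ 3 − 0 = 3 (mod 5).
    Reduce coefficients mod 5: 2·t ≡ 3 (mod 5).
    The inverse of 2 mod 5 is 3 (since 2·3 = 6 = 1·5 + 1), so t ≡ 3·3 = 9 ≡ 4 (mod 5).
    Then x = 0 + 7·4 = 28, valid modulo lcm(7, 5) = 35: x ≡ 28 (mod 35).
  Combine with x ≡ 3 (mod 4): since gcd(35, 4) = 1, we get a unique residue mod 140.
    Write x = 28 + 35·t and substitute into x ≡ 3 (mod 4): 35·t ≡ 3 − 28 = -25 (mod 4).
    Reduce coefficients mod 4: 3·t ≡ 3 (mod 4).
    The inverse of 3 mod 4 is 3 (since 3·3 = 9 = 2·4 + 1), so t ≡ 3·3 = 9 ≡ 1 (mod 4).
    Then x = 28 + 35·1 = 63, valid modulo lcm(35, 4) = 140: x ≡ 63 (mod 140).
Verify: 63 mod 7 = 0 ✓, 63 mod 5 = 3 ✓, 63 mod 4 = 3 ✓.

x ≡ 63 (mod 140).


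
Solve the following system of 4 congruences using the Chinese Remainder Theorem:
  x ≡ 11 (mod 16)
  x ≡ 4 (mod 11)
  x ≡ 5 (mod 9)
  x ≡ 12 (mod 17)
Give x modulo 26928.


Product of moduli M = 16 · 11 · 9 · 17 = 26928.
Merge one congruence at a time:
  Start: x ≡ 11 (mod 16).
  Combine with x ≡ 4 (mod 11); new modulus lcm = 176.
    Write x = 11 + 16·t and substitute into x ≡ 4 (mod 11): 16·t ≡ 4 − 11 = -7 (mod 11).
    Reduce coefficients mod 11: 5·t ≡ 4 (mod 11).
    The inverse of 5 mod 11 is 9 (since 5·9 = 45 = 4·11 + 1), so t ≡ 9·4 = 36 ≡ 3 (mod 11).
    Then x = 11 + 16·3 = 59, valid modulo lcm(16, 11) = 176: x ≡ 59 (mod 176).
  Combine with x ≡ 5 (mod 9); new modulus lcm = 1584.
    Write x = 59 + 176·t and substitute into x ≡ 5 (mod 9): 176·t ≡ 5 − 59 = -54 (mod 9).
    Reduce coefficients mod 9: 5·t ≡ 0 (mod 9).
    The inverse of 5 mod 9 is 2 (since 5·2 = 10 = 1·9 + 1), so t ≡ 2·0 = 0 ≡ 0 (mod 9).
    Then x = 59 + 176·0 = 59, valid modulo lcm(176, 9) = 1584: x ≡ 59 (mod 1584).
  Combine with x ≡ 12 (mod 17); new modulus lcm = 26928.
    Write x = 59 + 1584·t and substitute into x ≡ 12 (mod 17): 1584·t ≡ 12 − 59 = -47 (mod 17).
    Reduce coefficients mod 17: 3·t ≡ 4 (mod 17).
    The inverse of 3 mod 17 is 6 (since 3·6 = 18 = 1·17 + 1), so t ≡ 6·4 = 24 ≡ 7 (mod 17).
    Then x = 59 + 1584·7 = 11147, valid modulo lcm(1584, 17) = 26928: x ≡ 11147 (mod 26928).
Verify against each original: 11147 mod 16 = 11, 11147 mod 11 = 4, 11147 mod 9 = 5, 11147 mod 17 = 12.

x ≡ 11147 (mod 26928).


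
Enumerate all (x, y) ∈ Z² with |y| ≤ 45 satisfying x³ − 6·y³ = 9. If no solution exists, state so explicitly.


The equation is x³ - 6y³ = 9. For fixed y, x³ = 6·y³ + 9, so a solution requires the RHS to be a perfect cube.
Strategy: iterate y from -45 to 45, compute RHS = 6·y³ + 9, and check whether it is a (positive or negative) perfect cube.
Check small values of y:
  y = 0: RHS = 9 is not a perfect cube.
  y = 1: RHS = 15 is not a perfect cube.
  y = -1: RHS = 3 is not a perfect cube.
  y = 2: RHS = 57 is not a perfect cube.
  y = -2: RHS = -39 is not a perfect cube.
  y = 3: RHS = 171 is not a perfect cube.
  y = -3: RHS = -153 is not a perfect cube.
Continuing the search up to |y| = 45 finds no solutions either.
No (x, y) in the scanned range satisfies the equation.

No integer solutions with |y| ≤ 45.


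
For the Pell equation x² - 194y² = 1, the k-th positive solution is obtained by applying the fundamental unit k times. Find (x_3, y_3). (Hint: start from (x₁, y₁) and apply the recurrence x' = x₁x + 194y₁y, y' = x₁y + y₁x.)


Step 1: Find the fundamental solution (x₁, y₁) of x² - 194y² = 1.
  Expand √194 as a continued fraction. a₀ = ⌊√194⌋ = 13; iterate m_{k+1} = d_k·a_k − m_k, d_{k+1} = (194 − m_{k+1}²)/d_k, a_{k+1} = ⌊(a₀ + m_{k+1})/d_{k+1}⌋ (starting m₀ = 0, d₀ = 1), with convergents p_k = a_k·p_{k-1} + p_{k-2}, q_k = a_k·q_{k-1} + q_{k-2} (p₋₁ = 1, q₋₁ = 0):
  k = 0: a₀ = 13; p₀/q₀ = 13/1; p₀² − 194·q₀² = 169 − 194 = -25.
  k = 1: m = 13, d = 25, a = ⌊(13 + 13)/25⌋ = 1; p/q = (1·13 + 1)/(1·1 + 0) = 14/1; p² − 194·q² = 196 − 194 = 2.
  k = 2: m = 12, d = 2, a = ⌊(13 + 12)/2⌋ = 12; p/q = (12·14 + 13)/(12·1 + 1) = 181/13; p² − 194·q² = 32761 − 32786 = -25.
  k = 3: m = 12, d = 25, a = ⌊(13 + 12)/25⌋ = 1; p/q = (1·181 + 14)/(1·13 + 1) = 195/14; p² − 194·q² = 38025 − 38024 = 1.
  The first convergent with p² − 194·q² = 1 gives the fundamental solution (x₁, y₁) = (195, 14).
Step 2: Apply the recurrence (x_{n+1}, y_{n+1}) = (x₁x_n + 194y₁y_n, x₁y_n + y₁x_n) repeatedly.
  From (x_1, y_1) = (195, 14): x_2 = 195·195 + 194·14·14 = 76049; y_2 = 195·14 + 14·195 = 5460.
  From (x_2, y_2) = (76049, 5460): x_3 = 195·76049 + 194·14·5460 = 29658915; y_3 = 195·5460 + 14·76049 = 2129386.
Step 3: Verify x_3² - 194·y_3² = 879651238977225 - 879651238977224 = 1 (should be 1). ✓

(x_1, y_1) = (195, 14); (x_3, y_3) = (29658915, 2129386).


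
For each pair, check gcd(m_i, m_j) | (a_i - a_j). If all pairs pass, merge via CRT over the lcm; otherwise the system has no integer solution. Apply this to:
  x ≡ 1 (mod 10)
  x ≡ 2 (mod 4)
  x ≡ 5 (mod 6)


Moduli 10, 4, 6 are not pairwise coprime, so CRT works modulo lcm(m_i) when all pairwise compatibility conditions hold.
Pairwise compatibility: gcd(m_i, m_j) must divide a_i - a_j for every pair.
Merge one congruence at a time:
  Start: x ≡ 1 (mod 10).
  Combine with x ≡ 2 (mod 4): gcd(10, 4) = 2, and 2 - 1 = 1 is NOT divisible by 2.
    ⇒ system is inconsistent (no integer solution).

No solution (the system is inconsistent).


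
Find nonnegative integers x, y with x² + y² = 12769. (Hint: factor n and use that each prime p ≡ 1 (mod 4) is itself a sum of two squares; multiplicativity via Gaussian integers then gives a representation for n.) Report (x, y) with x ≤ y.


Step 1: Factor n = 12769 = 113^2.
Step 2: Check the mod-4 condition on each prime factor: 113 ≡ 1 (mod 4), exponent 2.
All primes ≡ 3 (mod 4) appear to even exponent (or don't appear), so by the two-squares theorem n IS expressible as a sum of two squares.
Step 3: Build a representation. Here n = 113 · 113 is a product of primes ≡ 1 (mod 4). Each prime p ≡ 1 (mod 4) is itself a sum of two squares; find a² by testing p − a² for a perfect square:
  113: 113 − 1² = 112, 113 − 2² = 109, 113 − 3² = 104, 113 − 4² = 97, 113 − 5² = 88, 113 − 6² = 77, 113 − 7² = 64 = 8² ⇒ 113 = 7² + 8².
  Combine using the Brahmagupta–Fibonacci identity (a² + b²)(c² + d²) = (ac − bd)² + (ad + bc)² = (ac + bd)² + (ad − bc)²:
  113 · 113 = 12769: from (7² + 8²)(7² + 8²), take (7·7 − 8·8, 7·8 + 8·7) = (49 − 64, 56 + 56) = (-15, 112); dropping signs (only squares matter) gives (15, 112); check 15² + 112² = 225 + 12544 = 12769 ✓.
Step 4: Order so x ≤ y and verify: 15² + 112² = 225 + 12544 = 12769 = n. ✓

n = 12769 = 15² + 112² (one valid representation with x ≤ y).


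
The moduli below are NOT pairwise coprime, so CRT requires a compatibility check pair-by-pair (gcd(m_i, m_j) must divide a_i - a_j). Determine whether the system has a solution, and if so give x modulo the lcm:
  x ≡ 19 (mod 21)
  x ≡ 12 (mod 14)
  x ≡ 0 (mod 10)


Moduli 21, 14, 10 are not pairwise coprime, so CRT works modulo lcm(m_i) when all pairwise compatibility conditions hold.
Pairwise compatibility: gcd(m_i, m_j) must divide a_i - a_j for every pair.
Merge one congruence at a time:
  Start: x ≡ 19 (mod 21).
  Combine with x ≡ 12 (mod 14): gcd(21, 14) = 7; 12 - 19 = -7, which IS divisible by 7, so compatible.
    Write x = 19 + 21·t and substitute into x ≡ 12 (mod 14): 21·t ≡ 12 − 19 = -7 (mod 14).
    Divide the congruence (and modulus) by g = 7: 3·t ≡ -1 (mod 2).
    Reduce coefficients mod 2: 1·t ≡ 1 (mod 2).
    So t ≡ 1 (mod 2).
    Then x = 19 + 21·1 = 40, valid modulo lcm(21, 14) = 42: x ≡ 40 (mod 42).
  Combine with x ≡ 0 (mod 10): gcd(42, 10) = 2; 0 - 40 = -40, which IS divisible by 2, so compatible.
    Write x = 40 + 42·t and substitute into x ≡ 0 (mod 10): 42·t ≡ 0 − 40 = -40 (mod 10).
    Divide the congruence (and modulus) by g = 2: 21·t ≡ -20 (mod 5).
    Reduce coefficients mod 5: 1·t ≡ 0 (mod 5).
    So t ≡ 0 (mod 5).
    Then x = 40 + 42·0 = 40, valid modulo lcm(42, 10) = 210: x ≡ 40 (mod 210).
Verify: 40 mod 21 = 19, 40 mod 14 = 12, 40 mod 10 = 0.

x ≡ 40 (mod 210).


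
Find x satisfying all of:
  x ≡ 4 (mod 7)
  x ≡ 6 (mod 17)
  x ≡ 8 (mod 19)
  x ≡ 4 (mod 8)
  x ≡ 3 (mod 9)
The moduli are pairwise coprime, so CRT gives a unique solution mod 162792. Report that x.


Product of moduli M = 7 · 17 · 19 · 8 · 9 = 162792.
Merge one congruence at a time:
  Start: x ≡ 4 (mod 7).
  Combine with x ≡ 6 (mod 17); new modulus lcm = 119.
    Write x = 4 + 7·t and substitute into x ≡ 6 (mod 17): 7·t ≡ 6 − 4 = 2 (mod 17).
    The inverse of 7 mod 17 is 5 (since 7·5 = 35 = 2·17 + 1), so t ≡ 5·2 = 10 ≡ 10 (mod 17).
    Then x = 4 + 7·10 = 74, valid modulo lcm(7, 17) = 119: x ≡ 74 (mod 119).
  Combine with x ≡ 8 (mod 19); new modulus lcm = 2261.
    Write x = 74 + 119·t and substitute into x ≡ 8 (mod 19): 119·t ≡ 8 − 74 = -66 (mod 19).
    Reduce coefficients mod 19: 5·t ≡ 10 (mod 19).
    The inverse of 5 mod 19 is 4 (since 5·4 = 20 = 1·19 + 1), so t ≡ 4·10 = 40 ≡ 2 (mod 19).
    Then x = 74 + 119·2 = 312, valid modulo lcm(119, 19) = 2261: x ≡ 312 (mod 2261).
  Combine with x ≡ 4 (mod 8); new modulus lcm = 18088.
    Write x = 312 + 2261·t and substitute into x ≡ 4 (mod 8): 2261·t ≡ 4 − 312 = -308 (mod 8).
    Reduce coefficients mod 8: 5·t ≡ 4 (mod 8).
    The inverse of 5 mod 8 is 5 (since 5·5 = 25 = 3·8 + 1), so t ≡ 5·4 = 20 ≡ 4 (mod 8).
    Then x = 312 + 2261·4 = 9356, valid modulo lcm(2261, 8) = 18088: x ≡ 9356 (mod 18088).
  Combine with x ≡ 3 (mod 9); new modulus lcm = 162792.
    Write x = 9356 + 18088·t and substitute into x ≡ 3 (mod 9): 18088·t ≡ 3 − 9356 = -9353 (mod 9).
    Reduce coefficients mod 9: 7·t ≡ 7 (mod 9).
    The inverse of 7 mod 9 is 4 (since 7·4 = 28 = 3·9 + 1), so t ≡ 4·7 = 28 ≡ 1 (mod 9).
    Then x = 9356 + 18088·1 = 27444, valid modulo lcm(18088, 9) = 162792: x ≡ 27444 (mod 162792).
Verify against each original: 27444 mod 7 = 4, 27444 mod 17 = 6, 27444 mod 19 = 8, 27444 mod 8 = 4, 27444 mod 9 = 3.

x ≡ 27444 (mod 162792).


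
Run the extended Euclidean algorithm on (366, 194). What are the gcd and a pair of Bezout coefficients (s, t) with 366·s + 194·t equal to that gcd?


Euclidean algorithm on (366, 194) — divide until remainder is 0:
  366 = 1 · 194 + 172
  194 = 1 · 172 + 22
  172 = 7 · 22 + 18
  22 = 1 · 18 + 4
  18 = 4 · 4 + 2
  4 = 2 · 2 + 0
gcd(366, 194) = 2.
Track Bezout coefficients alongside the remainders: start with r₀ = 366 = a·1 + b·0 (s = 1, t = 0) and r₁ = 194 = a·0 + b·1 (s = 0, t = 1); each new remainder r_{k+1} = r_{k-1} − q_k·r_k inherits s_{k+1} = s_{k-1} − q_k·s_k, t_{k+1} = t_{k-1} − q_k·t_k, so r_k = a·s_k + b·t_k at every step:
  q = 1: r = 172, s = 1 − 1·0 = 1, t = 0 − 1·1 = -1  (check: 366·1 + 194·(-1) = 172)
  q = 1: r = 22, s = 0 − 1·1 = -1, t = 1 − 1·(-1) = 2  (check: 366·(-1) + 194·2 = 22)
  q = 7: r = 18, s = 1 − 7·(-1) = 8, t = -1 − 7·2 = -15  (check: 366·8 + 194·(-15) = 18)
  q = 1: r = 4, s = -1 − 1·8 = -9, t = 2 − 1·(-15) = 17  (check: 366·(-9) + 194·17 = 4)
  q = 4: r = 2, s = 8 − 4·(-9) = 44, t = -15 − 4·17 = -83  (check: 366·44 + 194·(-83) = 2)
The row with r = 2 (the gcd) gives the Bezout coefficients s = 44, t = -83.
Result: 366 · (44) + 194 · (-83) = 2.

gcd(366, 194) = 2; s = 44, t = -83 (check: 366·44 + 194·(-83) = 2).


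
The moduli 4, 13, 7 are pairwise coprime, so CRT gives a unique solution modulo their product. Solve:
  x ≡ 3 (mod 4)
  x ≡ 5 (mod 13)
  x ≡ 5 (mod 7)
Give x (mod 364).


Moduli 4, 13, 7 are pairwise coprime; by CRT there is a unique solution modulo M = 4 · 13 · 7 = 364.
Solve pairwise, accumulating the modulus:
  Start with x ≡ 3 (mod 4).
  Combine with x ≡ 5 (mod 13): since gcd(4, 13) = 1, we get a unique residue mod 52.
    Write x = 3 + 4·t and substitute into x ≡ 5 (mod 13): 4·t ≡ 5 − 3 = 2 (mod 13).
    The inverse of 4 mod 13 is 10 (since 4·10 = 40 = 3·13 + 1), so t ≡ 10·2 = 20 ≡ 7 (mod 13).
    Then x = 3 + 4·7 = 31, valid modulo lcm(4, 13) = 52: x ≡ 31 (mod 52).
  Combine with x ≡ 5 (mod 7): since gcd(52, 7) = 1, we get a unique residue mod 364.
    Write x = 31 + 52·t and substitute into x ≡ 5 (mod 7): 52·t ≡ 5 − 31 = -26 (mod 7).
    Reduce coefficients mod 7: 3·t ≡ 2 (mod 7).
    The inverse of 3 mod 7 is 5 (since 3·5 = 15 = 2·7 + 1), so t ≡ 5·2 = 10 ≡ 3 (mod 7).
    Then x = 31 + 52·3 = 187, valid modulo lcm(52, 7) = 364: x ≡ 187 (mod 364).
Verify: 187 mod 4 = 3 ✓, 187 mod 13 = 5 ✓, 187 mod 7 = 5 ✓.

x ≡ 187 (mod 364).


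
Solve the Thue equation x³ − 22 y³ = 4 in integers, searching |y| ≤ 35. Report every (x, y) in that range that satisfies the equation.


The equation is x³ - 22y³ = 4. For fixed y, x³ = 22·y³ + 4, so a solution requires the RHS to be a perfect cube.
Strategy: iterate y from -35 to 35, compute RHS = 22·y³ + 4, and check whether it is a (positive or negative) perfect cube.
Check small values of y:
  y = 0: RHS = 4 is not a perfect cube.
  y = 1: RHS = 26 is not a perfect cube.
  y = -1: RHS = -18 is not a perfect cube.
  y = 2: RHS = 180 is not a perfect cube.
  y = -2: RHS = -172 is not a perfect cube.
  y = 3: RHS = 598 is not a perfect cube.
  y = -3: RHS = -590 is not a perfect cube.
Continuing the search up to |y| = 35 finds no solutions either.
No (x, y) in the scanned range satisfies the equation.

No integer solutions with |y| ≤ 35.


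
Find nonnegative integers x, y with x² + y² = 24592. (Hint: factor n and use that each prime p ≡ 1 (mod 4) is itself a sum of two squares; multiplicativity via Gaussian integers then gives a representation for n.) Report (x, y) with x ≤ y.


Step 1: Factor n = 24592 = 2^4 · 29 · 53.
Step 2: Check the mod-4 condition on each prime factor: 2 = 2 (special); 29 ≡ 1 (mod 4), exponent 1; 53 ≡ 1 (mod 4), exponent 1.
All primes ≡ 3 (mod 4) appear to even exponent (or don't appear), so by the two-squares theorem n IS expressible as a sum of two squares.
Step 3: Build a representation. Group n = k² · m with k = 4 and m = 29 · 53 = 1537 (a product of primes ≡ 1 (mod 4)); a representation of m scales to one of n via (k·x)² + (k·y)² = k²(x² + y²). Each prime p ≡ 1 (mod 4) is itself a sum of two squares; find a² by testing p − a² for a perfect square:
  29: 29 − 1² = 28, 29 − 2² = 25 = 5² ⇒ 29 = 2² + 5².
  53: 53 − 1² = 52, 53 − 2² = 49 = 7² ⇒ 53 = 2² + 7².
  Combine using the Brahmagupta–Fibonacci identity (a² + b²)(c² + d²) = (ac − bd)² + (ad + bc)² = (ac + bd)² + (ad − bc)²:
  29 · 53 = 1537: from (2² + 5²)(2² + 7²), take (2·2 − 5·7, 2·7 + 5·2) = (4 − 35, 14 + 10) = (-31, 24); dropping signs (only squares matter) gives (31, 24); check 31² + 24² = 961 + 576 = 1537 ✓.
  Scale by k = 4: (4·31, 4·24) = (124, 96).
Step 4: Order so x ≤ y and verify: 96² + 124² = 9216 + 15376 = 24592 = n. ✓

n = 24592 = 96² + 124² (one valid representation with x ≤ y).


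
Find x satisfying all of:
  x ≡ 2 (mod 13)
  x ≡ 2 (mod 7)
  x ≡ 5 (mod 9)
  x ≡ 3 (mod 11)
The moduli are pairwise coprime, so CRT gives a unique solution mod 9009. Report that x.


Product of moduli M = 13 · 7 · 9 · 11 = 9009.
Merge one congruence at a time:
  Start: x ≡ 2 (mod 13).
  Combine with x ≡ 2 (mod 7); new modulus lcm = 91.
    Write x = 2 + 13·t and substitute into x ≡ 2 (mod 7): 13·t ≡ 2 − 2 = 0 (mod 7).
    Reduce coefficients mod 7: 6·t ≡ 0 (mod 7).
    The inverse of 6 mod 7 is 6 (since 6·6 = 36 = 5·7 + 1), so t ≡ 6·0 = 0 ≡ 0 (mod 7).
    Then x = 2 + 13·0 = 2, valid modulo lcm(13, 7) = 91: x ≡ 2 (mod 91).
  Combine with x ≡ 5 (mod 9); new modulus lcm = 819.
    Write x = 2 + 91·t and substitute into x ≡ 5 (mod 9): 91·t ≡ 5 − 2 = 3 (mod 9).
    Reduce coefficients mod 9: 1·t ≡ 3 (mod 9).
    So t ≡ 3 (mod 9).
    Then x = 2 + 91·3 = 275, valid modulo lcm(91, 9) = 819: x ≡ 275 (mod 819).
  Combine with x ≡ 3 (mod 11); new modulus lcm = 9009.
    Write x = 275 + 819·t and substitute into x ≡ 3 (mod 11): 819·t ≡ 3 − 275 = -272 (mod 11).
    Reduce coefficients mod 11: 5·t ≡ 3 (mod 11).
    The inverse of 5 mod 11 is 9 (since 5·9 = 45 = 4·11 + 1), so t ≡ 9·3 = 27 ≡ 5 (mod 11).
    Then x = 275 + 819·5 = 4370, valid modulo lcm(819, 11) = 9009: x ≡ 4370 (mod 9009).
Verify against each original: 4370 mod 13 = 2, 4370 mod 7 = 2, 4370 mod 9 = 5, 4370 mod 11 = 3.

x ≡ 4370 (mod 9009).


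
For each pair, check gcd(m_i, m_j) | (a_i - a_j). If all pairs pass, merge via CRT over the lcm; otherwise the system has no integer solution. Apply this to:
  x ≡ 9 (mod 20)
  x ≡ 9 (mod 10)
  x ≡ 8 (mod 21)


Moduli 20, 10, 21 are not pairwise coprime, so CRT works modulo lcm(m_i) when all pairwise compatibility conditions hold.
Pairwise compatibility: gcd(m_i, m_j) must divide a_i - a_j for every pair.
Merge one congruence at a time:
  Start: x ≡ 9 (mod 20).
  Combine with x ≡ 9 (mod 10): gcd(20, 10) = 10; 9 - 9 = 0, which IS divisible by 10, so compatible.
    Write x = 9 + 20·t and substitute into x ≡ 9 (mod 10): 20·t ≡ 9 − 9 = 0 (mod 10).
    Divide the congruence (and modulus) by g = 10: 2·t ≡ 0 (mod 1).
    Modulo 1 every t works; take t = 0.
    Then x = 9 + 20·0 = 9, valid modulo lcm(20, 10) = 20: x ≡ 9 (mod 20).
  Combine with x ≡ 8 (mod 21): gcd(20, 21) = 1; 8 - 9 = -1, which IS divisible by 1, so compatible.
    Write x = 9 + 20·t and substitute into x ≡ 8 (mod 21): 20·t ≡ 8 − 9 = -1 (mod 21).
    Reduce coefficients mod 21: 20·t ≡ 20 (mod 21).
    The inverse of 20 mod 21 is 20 (since 20·20 = 400 = 19·21 + 1), so t ≡ 20·20 = 400 ≡ 1 (mod 21).
    Then x = 9 + 20·1 = 29, valid modulo lcm(20, 21) = 420: x ≡ 29 (mod 420).
Verify: 29 mod 20 = 9, 29 mod 10 = 9, 29 mod 21 = 8.

x ≡ 29 (mod 420).


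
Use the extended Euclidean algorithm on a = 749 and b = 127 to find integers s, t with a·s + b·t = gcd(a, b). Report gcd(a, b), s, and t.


Euclidean algorithm on (749, 127) — divide until remainder is 0:
  749 = 5 · 127 + 114
  127 = 1 · 114 + 13
  114 = 8 · 13 + 10
  13 = 1 · 10 + 3
  10 = 3 · 3 + 1
  3 = 3 · 1 + 0
gcd(749, 127) = 1.
Track Bezout coefficients alongside the remainders: start with r₀ = 749 = a·1 + b·0 (s = 1, t = 0) and r₁ = 127 = a·0 + b·1 (s = 0, t = 1); each new remainder r_{k+1} = r_{k-1} − q_k·r_k inherits s_{k+1} = s_{k-1} − q_k·s_k, t_{k+1} = t_{k-1} − q_k·t_k, so r_k = a·s_k + b·t_k at every step:
  q = 5: r = 114, s = 1 − 5·0 = 1, t = 0 − 5·1 = -5  (check: 749·1 + 127·(-5) = 114)
  q = 1: r = 13, s = 0 − 1·1 = -1, t = 1 − 1·(-5) = 6  (check: 749·(-1) + 127·6 = 13)
  q = 8: r = 10, s = 1 − 8·(-1) = 9, t = -5 − 8·6 = -53  (check: 749·9 + 127·(-53) = 10)
  q = 1: r = 3, s = -1 − 1·9 = -10, t = 6 − 1·(-53) = 59  (check: 749·(-10) + 127·59 = 3)
  q = 3: r = 1, s = 9 − 3·(-10) = 39, t = -53 − 3·59 = -230  (check: 749·39 + 127·(-230) = 1)
The row with r = 1 (the gcd) gives the Bezout coefficients s = 39, t = -230.
Result: 749 · (39) + 127 · (-230) = 1.

gcd(749, 127) = 1; s = 39, t = -230 (check: 749·39 + 127·(-230) = 1).
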